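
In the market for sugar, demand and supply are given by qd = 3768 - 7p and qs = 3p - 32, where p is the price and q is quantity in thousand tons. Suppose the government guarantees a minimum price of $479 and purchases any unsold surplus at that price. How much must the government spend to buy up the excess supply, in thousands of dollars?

Without the control the market clears where 3768 - 7p = 3p - 32, i.e. p* = 380 and q* = 1108.
The floor of 479 is above the equilibrium price 380, so it binds.
At p = 479: qd = 3768 - 7·479 = 415 and qs = 3·479 - 32 = 1405.
Surplus = qs - qd = 990.
Government expenditure = surplus × support price = 990 × 479 = 474210.

474210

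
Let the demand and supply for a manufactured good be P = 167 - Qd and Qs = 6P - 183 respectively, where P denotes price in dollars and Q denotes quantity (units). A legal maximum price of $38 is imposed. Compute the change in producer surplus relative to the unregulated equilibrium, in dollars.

Rearranging demand gives Qd = 167 - P. Without the control the market clears where 167 - P = 6P - 183, i.e. P* = 50 and Q* = 117.
The ceiling of 38 is below the equilibrium price 50, so it binds.
At P = 38: Qd = 167 - 38 = 129 and Qs = 6·38 - 183 = 45.
Producer surplus without the control is ½ · (50 - 30.5) · 117 = 1140.75.
With the ceiling, producers sell 45 units at 38, so PS = ½ · (38 - 30.5) · 45 = 168.75.
Change in producer surplus = 168.75 - 1140.75 = -972.

-972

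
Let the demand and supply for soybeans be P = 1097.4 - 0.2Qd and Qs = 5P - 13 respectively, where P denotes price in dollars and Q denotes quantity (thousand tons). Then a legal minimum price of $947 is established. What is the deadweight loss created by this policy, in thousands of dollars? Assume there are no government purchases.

Rearranging demand gives Qd = 5487 - 5P. Equilibrium: 5487 - 5P = 5P - 13, so 5500 = 10P and P* = 550, Q* = 2737.
The floor of 947 is above the equilibrium price 550, so it binds.
At P = 947: Qd = 5487 - 5·947 = 752 and Qs = 5·947 - 13 = 4722.
Quantity traded falls to 752. At Q = 752 the demand price is (5487 - 752)/5 = 947 and the supply price is (13 + 752)/5 = 153.
Deadweight loss = ½ · (947 - 153) · (2737 - 752) = ½ · 794 · 1985 = 788045.

788045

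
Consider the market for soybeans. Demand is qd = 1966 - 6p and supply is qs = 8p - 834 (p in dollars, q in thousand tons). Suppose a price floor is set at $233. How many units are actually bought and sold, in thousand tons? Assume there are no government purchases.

568

Equilibrium: 1966 - 6p = 8p - 834, so 2800 = 14p and p* = 200, q* = 766.
Since 233 > 200, the floor is binding.
At p = 233: qd = 1966 - 6·233 = 568 and qs = 8·233 - 834 = 1030.
The quantity actually transacted is the short side, demand: 568.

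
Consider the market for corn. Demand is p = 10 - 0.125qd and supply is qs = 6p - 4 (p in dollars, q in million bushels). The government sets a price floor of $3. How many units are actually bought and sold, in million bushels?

Rearranging demand gives qd = 80 - 8p. Without the control the market clears where 80 - 8p = 6p - 4, i.e. p* = 6 and q* = 32.
The floor of 3 is below the equilibrium price 6, so it is not binding; the market clears at p* = 6, q* = 32.

32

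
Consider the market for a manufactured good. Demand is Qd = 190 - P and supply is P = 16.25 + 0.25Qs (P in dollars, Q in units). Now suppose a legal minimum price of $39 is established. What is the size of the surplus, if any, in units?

Rearranging supply gives Qs = 4P - 65. Equilibrium: 190 - P = 4P - 65, so 255 = 5P and P* = 51, Q* = 139.
Since 39 is below P* = 51, the floor does not bind and the free-market outcome prevails.
Since the control does not bind, there is no surplus.

0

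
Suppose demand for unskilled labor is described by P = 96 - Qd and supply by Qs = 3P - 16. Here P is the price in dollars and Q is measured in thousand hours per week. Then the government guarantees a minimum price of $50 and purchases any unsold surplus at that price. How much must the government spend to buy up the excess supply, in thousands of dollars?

4400

Rearranging demand gives Qd = 96 - P. Equilibrium: 96 - P = 3P - 16, so 112 = 4P and P* = 28, Q* = 68.
Because the floor (50) lies above the market-clearing price, it is binding.
At P = 50: Qd = 96 - 50 = 46 and Qs = 3·50 - 16 = 134.
Surplus = Qs - Qd = 88.
Government expenditure = surplus × support price = 88 × 50 = 4400.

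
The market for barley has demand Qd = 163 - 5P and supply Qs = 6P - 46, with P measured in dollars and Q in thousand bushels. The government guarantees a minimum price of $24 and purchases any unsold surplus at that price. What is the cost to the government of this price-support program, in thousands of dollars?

1320

Without the control the market clears where 163 - 5P = 6P - 46, i.e. P* = 19 and Q* = 68.
Since 24 > 19, the floor is binding.
At P = 24: Qd = 163 - 5·24 = 43 and Qs = 6·24 - 46 = 98.
Surplus = Qs - Qd = 55.
Government expenditure = surplus × support price = 55 × 24 = 1320.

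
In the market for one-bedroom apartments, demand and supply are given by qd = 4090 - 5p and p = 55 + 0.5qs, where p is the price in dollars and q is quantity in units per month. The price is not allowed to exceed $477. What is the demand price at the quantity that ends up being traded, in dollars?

649.2

Rearranging supply gives qs = 2p - 110. Equilibrium: 4090 - 5p = 2p - 110, so 4200 = 7p and p* = 600, q* = 1090.
Since 477 < 600, the ceiling is binding.
At p = 477: qd = 4090 - 5·477 = 1705 and qs = 2·477 - 110 = 844.
Only 844 units reach the market. On the demand curve, the marginal buyer's willingness to pay at q = 844 is (4090 - 844)/5 = 649.2.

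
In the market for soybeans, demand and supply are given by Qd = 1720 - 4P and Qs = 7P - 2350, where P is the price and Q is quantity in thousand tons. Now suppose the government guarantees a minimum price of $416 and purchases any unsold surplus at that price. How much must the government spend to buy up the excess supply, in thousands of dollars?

210496

Without the control the market clears where 1720 - 4P = 7P - 2350, i.e. P* = 370 and Q* = 240.
The floor of 416 is above the equilibrium price 370, so it binds.
At P = 416: Qd = 1720 - 4·416 = 56 and Qs = 7·416 - 2350 = 562.
Surplus = Qs - Qd = 506.
Government expenditure = surplus × support price = 506 × 416 = 210496.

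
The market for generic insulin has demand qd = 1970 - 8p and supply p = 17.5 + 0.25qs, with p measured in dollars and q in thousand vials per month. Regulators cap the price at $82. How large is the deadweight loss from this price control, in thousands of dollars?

Rearranging supply gives qs = 4p - 70. Without the control the market clears where 1970 - 8p = 4p - 70, i.e. p* = 170 and q* = 610.
The ceiling of 82 is below the equilibrium price 170, so it binds.
At p = 82: qd = 1970 - 8·82 = 1314 and qs = 4·82 - 70 = 258.
Quantity traded falls to 258. At q = 258 the demand price is (1970 - 258)/8 = 214 and the supply price is (70 + 258)/4 = 82.
Deadweight loss = ½ · (214 - 82) · (610 - 258) = ½ · 132 · 352 = 23232.

23232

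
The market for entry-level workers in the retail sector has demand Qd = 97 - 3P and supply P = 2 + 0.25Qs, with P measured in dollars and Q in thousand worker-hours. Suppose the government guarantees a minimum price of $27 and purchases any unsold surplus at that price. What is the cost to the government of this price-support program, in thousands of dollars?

2268

Rearranging supply gives Qs = 4P - 8. Setting quantity demanded equal to quantity supplied, 97 - 3P = 4P - 8, gives P* = 15 and Q* = 52.
The floor of 27 is above the equilibrium price 15, so it binds.
At P = 27: Qd = 97 - 3·27 = 16 and Qs = 4·27 - 8 = 100.
Surplus = Qs - Qd = 84.
Government expenditure = surplus × support price = 84 × 27 = 2268.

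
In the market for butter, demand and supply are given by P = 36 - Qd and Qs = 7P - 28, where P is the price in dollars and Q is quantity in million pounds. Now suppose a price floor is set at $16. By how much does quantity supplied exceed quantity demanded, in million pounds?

64

Rearranging demand gives Qd = 36 - P. In a free market, 36 - P = 7P - 28 gives the equilibrium P* = 8, Q* = 28.
Because the floor (16) lies above the market-clearing price, it is binding.
At P = 16: Qd = 36 - 16 = 20 and Qs = 7·16 - 28 = 84.
Surplus = Qs - Qd = 84 - 20 = 64.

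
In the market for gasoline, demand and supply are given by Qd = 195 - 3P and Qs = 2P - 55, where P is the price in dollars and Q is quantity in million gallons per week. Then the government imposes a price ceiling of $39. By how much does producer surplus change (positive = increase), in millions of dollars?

-374

Without the control the market clears where 195 - 3P = 2P - 55, i.e. P* = 50 and Q* = 45.
Because the ceiling (39) lies below the market-clearing price, it is binding.
At P = 39: Qd = 195 - 3·39 = 78 and Qs = 2·39 - 55 = 23.
Producer surplus without the control is ½ · (50 - 27.5) · 45 = 506.25.
With the ceiling, producers sell 23 units at 39, so PS = ½ · (39 - 27.5) · 23 = 132.25.
Change in producer surplus = 132.25 - 506.25 = -374.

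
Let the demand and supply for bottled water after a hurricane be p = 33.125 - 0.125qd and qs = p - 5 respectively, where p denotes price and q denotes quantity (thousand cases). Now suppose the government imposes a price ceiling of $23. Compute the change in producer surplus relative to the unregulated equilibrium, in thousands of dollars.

-150.5

Rearranging demand gives qd = 265 - 8p. Setting quantity demanded equal to quantity supplied, 265 - 8p = p - 5, gives p* = 30 and q* = 25.
Because the ceiling (23) lies below the market-clearing price, it is binding.
At p = 23: qd = 265 - 8·23 = 81 and qs = 23 - 5 = 18.
Producer surplus without the control is ½ · (30 - 5) · 25 = 312.5.
With the ceiling, producers sell 18 units at 23, so PS = ½ · (23 - 5) · 18 = 162.
Change in producer surplus = 162 - 312.5 = -150.5.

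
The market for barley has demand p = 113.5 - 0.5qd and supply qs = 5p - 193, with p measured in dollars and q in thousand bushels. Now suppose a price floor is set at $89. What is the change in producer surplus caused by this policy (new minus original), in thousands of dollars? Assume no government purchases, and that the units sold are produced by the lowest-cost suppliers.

1084.6

Rearranging demand gives qd = 227 - 2p. In a free market, 227 - 2p = 5p - 193 gives the equilibrium p* = 60, q* = 107.
Since 89 > 60, the floor is binding.
At p = 89: qd = 227 - 2·89 = 49 and qs = 5·89 - 193 = 252.
Producer surplus without the control is ½ · (60 - 38.6) · 107 = 1144.9.
With the floor, 49 units are sold at 89. The supply price at q = 49 is 48.4, so PS = ½ · [(89 - 38.6) + (89 - 48.4)] · 49 = 2229.5.
Change in producer surplus = 2229.5 - 1144.9 = 1084.6.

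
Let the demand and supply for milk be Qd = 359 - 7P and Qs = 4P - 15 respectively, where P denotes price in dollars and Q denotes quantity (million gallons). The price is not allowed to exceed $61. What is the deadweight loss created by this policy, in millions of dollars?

Without the control the market clears where 359 - 7P = 4P - 15, i.e. P* = 34 and Q* = 121.
The ceiling of 61 is above the equilibrium price 34, so it is not binding; the market clears at P* = 34, Q* = 121.
Since the control does not bind, no trades are prevented and deadweight loss is zero.

0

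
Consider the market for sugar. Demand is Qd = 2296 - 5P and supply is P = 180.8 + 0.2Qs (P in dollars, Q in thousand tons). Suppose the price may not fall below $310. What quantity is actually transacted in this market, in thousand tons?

Rearranging supply gives Qs = 5P - 904. In a free market, 2296 - 5P = 5P - 904 gives the equilibrium P* = 320, Q* = 696.
Since 310 is below P* = 320, the floor does not bind and the free-market outcome prevails.

696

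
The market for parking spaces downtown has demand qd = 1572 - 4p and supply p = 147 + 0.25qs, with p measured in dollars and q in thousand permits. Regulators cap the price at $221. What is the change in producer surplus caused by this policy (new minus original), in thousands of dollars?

-19306

Rearranging supply gives qs = 4p - 588. Setting quantity demanded equal to quantity supplied, 1572 - 4p = 4p - 588, gives p* = 270 and q* = 492.
The ceiling of 221 is below the equilibrium price 270, so it binds.
At p = 221: qd = 1572 - 4·221 = 688 and qs = 4·221 - 588 = 296.
Producer surplus without the control is ½ · (270 - 147) · 492 = 30258.
With the ceiling, producers sell 296 units at 221, so PS = ½ · (221 - 147) · 296 = 10952.
Change in producer surplus = 10952 - 30258 = -19306.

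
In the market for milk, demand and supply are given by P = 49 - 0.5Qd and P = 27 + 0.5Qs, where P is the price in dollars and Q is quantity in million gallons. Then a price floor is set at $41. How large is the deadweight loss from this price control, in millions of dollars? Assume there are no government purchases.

18

Rearranging demand gives Qd = 98 - 2P; rearranging supply gives Qs = 2P - 54. Equilibrium: 98 - 2P = 2P - 54, so 152 = 4P and P* = 38, Q* = 22.
The floor of 41 is above the equilibrium price 38, so it binds.
At P = 41: Qd = 98 - 2·41 = 16 and Qs = 2·41 - 54 = 28.
Quantity traded falls to 16. At Q = 16 the demand price is (98 - 16)/2 = 41 and the supply price is (54 + 16)/2 = 35.
Deadweight loss = ½ · (41 - 35) · (22 - 16) = ½ · 6 · 6 = 18.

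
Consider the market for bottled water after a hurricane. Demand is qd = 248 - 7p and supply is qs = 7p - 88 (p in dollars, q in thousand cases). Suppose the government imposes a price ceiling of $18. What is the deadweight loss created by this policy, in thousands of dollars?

252

Setting quantity demanded equal to quantity supplied, 248 - 7p = 7p - 88, gives p* = 24 and q* = 80.
Since 18 < 24, the ceiling is binding.
At p = 18: qd = 248 - 7·18 = 122 and qs = 7·18 - 88 = 38.
Quantity traded falls to 38. At q = 38 the demand price is (248 - 38)/7 = 30 and the supply price is (88 + 38)/7 = 18.
Deadweight loss = ½ · (30 - 18) · (80 - 38) = ½ · 12 · 42 = 252.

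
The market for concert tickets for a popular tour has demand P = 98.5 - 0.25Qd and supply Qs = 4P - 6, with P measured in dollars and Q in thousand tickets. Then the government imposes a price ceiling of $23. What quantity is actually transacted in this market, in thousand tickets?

Rearranging demand gives Qd = 394 - 4P. Setting quantity demanded equal to quantity supplied, 394 - 4P = 4P - 6, gives P* = 50 and Q* = 194.
Because the ceiling (23) lies below the market-clearing price, it is binding.
At P = 23: Qd = 394 - 4·23 = 302 and Qs = 4·23 - 6 = 86.
The quantity actually transacted is the short side, supply: 86.

86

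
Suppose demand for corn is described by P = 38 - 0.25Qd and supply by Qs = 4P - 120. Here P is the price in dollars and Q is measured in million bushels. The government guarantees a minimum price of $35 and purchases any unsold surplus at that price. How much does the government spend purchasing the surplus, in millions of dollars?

280

Rearranging demand gives Qd = 152 - 4P. Without the control the market clears where 152 - 4P = 4P - 120, i.e. P* = 34 and Q* = 16.
The floor of 35 is above the equilibrium price 34, so it binds.
At P = 35: Qd = 152 - 4·35 = 12 and Qs = 4·35 - 120 = 20.
Surplus = Qs - Qd = 8.
Government expenditure = surplus × support price = 8 × 35 = 280.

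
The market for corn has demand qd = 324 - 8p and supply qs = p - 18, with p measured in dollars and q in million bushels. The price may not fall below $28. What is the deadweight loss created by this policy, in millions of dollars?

0

Setting quantity demanded equal to quantity supplied, 324 - 8p = p - 18, gives p* = 38 and q* = 20.
The floor of 28 is below the equilibrium price 38, so it is not binding; the market clears at p* = 38, q* = 20.
Since the control does not bind, no trades are prevented and deadweight loss is zero.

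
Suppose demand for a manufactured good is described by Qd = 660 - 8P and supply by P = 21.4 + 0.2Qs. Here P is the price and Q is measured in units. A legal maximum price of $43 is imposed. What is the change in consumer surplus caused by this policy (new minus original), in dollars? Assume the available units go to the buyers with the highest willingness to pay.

Rearranging supply gives Qs = 5P - 107. Without the control the market clears where 660 - 8P = 5P - 107, i.e. P* = 59 and Q* = 188.
The ceiling of 43 is below the equilibrium price 59, so it binds.
At P = 43: Qd = 660 - 8·43 = 316 and Qs = 5·43 - 107 = 108.
Consumer surplus without the control is ½ · (82.5 - 59) · 188 = 2209.
With the ceiling, 108 units are sold at 43 (assume they go to the highest-value buyers). The demand price at Q = 108 is 69, so CS = ½ · [(82.5 - 43) + (69 - 43)] · 108 = 3537.
Change in consumer surplus = 3537 - 2209 = 1328.

1328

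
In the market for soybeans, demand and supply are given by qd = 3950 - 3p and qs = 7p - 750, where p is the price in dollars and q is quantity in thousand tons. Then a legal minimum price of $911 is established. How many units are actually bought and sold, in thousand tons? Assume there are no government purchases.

Setting quantity demanded equal to quantity supplied, 3950 - 3p = 7p - 750, gives p* = 470 and q* = 2540.
The floor of 911 is above the equilibrium price 470, so it binds.
At p = 911: qd = 3950 - 3·911 = 1217 and qs = 7·911 - 750 = 5627.
The quantity actually transacted is the short side, demand: 1217.

1217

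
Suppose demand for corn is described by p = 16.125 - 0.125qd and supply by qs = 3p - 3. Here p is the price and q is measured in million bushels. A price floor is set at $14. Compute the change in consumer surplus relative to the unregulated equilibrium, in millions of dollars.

-50

Rearranging demand gives qd = 129 - 8p. Setting quantity demanded equal to quantity supplied, 129 - 8p = 3p - 3, gives p* = 12 and q* = 33.
Because the floor (14) lies above the market-clearing price, it is binding.
At p = 14: qd = 129 - 8·14 = 17 and qs = 3·14 - 3 = 39.
Consumer surplus without the control is ½ · (16.125 - 12) · 33 = 68.0625.
With the floor, consumers buy 17 units at 14, so CS = ½ · (16.125 - 14) · 17 = 18.0625.
Change in consumer surplus = 18.0625 - 68.0625 = -50.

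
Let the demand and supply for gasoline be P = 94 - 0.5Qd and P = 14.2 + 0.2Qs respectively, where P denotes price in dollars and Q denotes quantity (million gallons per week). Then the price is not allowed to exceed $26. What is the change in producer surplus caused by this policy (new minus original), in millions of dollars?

Rearranging demand gives Qd = 188 - 2P; rearranging supply gives Qs = 5P - 71. Setting quantity demanded equal to quantity supplied, 188 - 2P = 5P - 71, gives P* = 37 and Q* = 114.
Since 26 < 37, the ceiling is binding.
At P = 26: Qd = 188 - 2·26 = 136 and Qs = 5·26 - 71 = 59.
Producer surplus without the control is ½ · (37 - 14.2) · 114 = 1299.6.
With the ceiling, producers sell 59 units at 26, so PS = ½ · (26 - 14.2) · 59 = 348.1.
Change in producer surplus = 348.1 - 1299.6 = -951.5.

-951.5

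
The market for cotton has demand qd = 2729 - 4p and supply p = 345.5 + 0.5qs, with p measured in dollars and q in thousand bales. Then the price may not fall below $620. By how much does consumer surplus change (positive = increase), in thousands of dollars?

Rearranging supply gives qs = 2p - 691. Setting quantity demanded equal to quantity supplied, 2729 - 4p = 2p - 691, gives p* = 570 and q* = 449.
Because the floor (620) lies above the market-clearing price, it is binding.
At p = 620: qd = 2729 - 4·620 = 249 and qs = 2·620 - 691 = 549.
Consumer surplus without the control is ½ · (682.25 - 570) · 449 = 25200.125.
With the floor, consumers buy 249 units at 620, so CS = ½ · (682.25 - 620) · 249 = 7750.125.
Change in consumer surplus = 7750.125 - 25200.125 = -17450.

-17450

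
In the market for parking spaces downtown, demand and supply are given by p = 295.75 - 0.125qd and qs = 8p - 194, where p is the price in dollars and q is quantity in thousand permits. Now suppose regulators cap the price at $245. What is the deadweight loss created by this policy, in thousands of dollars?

Rearranging demand gives qd = 2366 - 8p. Without the control the market clears where 2366 - 8p = 8p - 194, i.e. p* = 160 and q* = 1086.
The ceiling of 245 is above the equilibrium price 160, so it is not binding; the market clears at p* = 160, q* = 1086.
Since the control does not bind, no trades are prevented and deadweight loss is zero.

0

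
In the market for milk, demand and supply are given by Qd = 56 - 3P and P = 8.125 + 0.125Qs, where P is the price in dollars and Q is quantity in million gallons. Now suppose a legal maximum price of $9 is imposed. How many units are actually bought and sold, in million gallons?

7

Rearranging supply gives Qs = 8P - 65. Setting quantity demanded equal to quantity supplied, 56 - 3P = 8P - 65, gives P* = 11 and Q* = 23.
Since 9 < 11, the ceiling is binding.
At P = 9: Qd = 56 - 3·9 = 29 and Qs = 8·9 - 65 = 7.
The quantity actually transacted is the short side, supply: 7.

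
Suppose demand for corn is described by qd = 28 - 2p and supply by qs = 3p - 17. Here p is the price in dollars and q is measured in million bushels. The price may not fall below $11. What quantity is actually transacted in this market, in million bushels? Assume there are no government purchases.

Without the control the market clears where 28 - 2p = 3p - 17, i.e. p* = 9 and q* = 10.
The floor of 11 is above the equilibrium price 9, so it binds.
At p = 11: qd = 28 - 2·11 = 6 and qs = 3·11 - 17 = 16.
The quantity actually transacted is the short side, demand: 6.

6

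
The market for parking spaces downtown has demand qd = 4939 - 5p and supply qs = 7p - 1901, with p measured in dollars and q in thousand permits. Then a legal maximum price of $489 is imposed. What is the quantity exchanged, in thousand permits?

1522

Equilibrium: 4939 - 5p = 7p - 1901, so 6840 = 12p and p* = 570, q* = 2089.
The ceiling of 489 is below the equilibrium price 570, so it binds.
At p = 489: qd = 4939 - 5·489 = 2494 and qs = 7·489 - 1901 = 1522.
The quantity actually transacted is the short side, supply: 1522.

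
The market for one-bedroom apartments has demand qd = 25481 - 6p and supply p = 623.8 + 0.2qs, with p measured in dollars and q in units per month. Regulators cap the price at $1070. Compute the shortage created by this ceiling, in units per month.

Rearranging supply gives qs = 5p - 3119. Without the control the market clears where 25481 - 6p = 5p - 3119, i.e. p* = 2600 and q* = 9881.
Because the ceiling (1070) lies below the market-clearing price, it is binding.
At p = 1070: qd = 25481 - 6·1070 = 19061 and qs = 5·1070 - 3119 = 2231.
Shortage = qd - qs = 19061 - 2231 = 16830.

16830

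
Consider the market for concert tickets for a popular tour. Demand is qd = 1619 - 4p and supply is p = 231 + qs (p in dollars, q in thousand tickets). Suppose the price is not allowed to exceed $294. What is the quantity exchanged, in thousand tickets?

63

Rearranging supply gives qs = p - 231. Without the control the market clears where 1619 - 4p = p - 231, i.e. p* = 370 and q* = 139.
The ceiling of 294 is below the equilibrium price 370, so it binds.
At p = 294: qd = 1619 - 4·294 = 443 and qs = 294 - 231 = 63.
The quantity actually transacted is the short side, supply: 63.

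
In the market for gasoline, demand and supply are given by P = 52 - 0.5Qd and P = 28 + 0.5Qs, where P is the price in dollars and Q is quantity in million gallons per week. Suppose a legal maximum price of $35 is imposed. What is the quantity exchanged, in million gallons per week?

Rearranging demand gives Qd = 104 - 2P; rearranging supply gives Qs = 2P - 56. In a free market, 104 - 2P = 2P - 56 gives the equilibrium P* = 40, Q* = 24.
Since 35 < 40, the ceiling is binding.
At P = 35: Qd = 104 - 2·35 = 34 and Qs = 2·35 - 56 = 14.
The quantity actually transacted is the short side, supply: 14.

14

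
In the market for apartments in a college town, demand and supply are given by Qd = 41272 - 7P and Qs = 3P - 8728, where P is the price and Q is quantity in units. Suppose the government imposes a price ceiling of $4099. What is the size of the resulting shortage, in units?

Setting quantity demanded equal to quantity supplied, 41272 - 7P = 3P - 8728, gives P* = 5000 and Q* = 6272.
Since 4099 < 5000, the ceiling is binding.
At P = 4099: Qd = 41272 - 7·4099 = 12579 and Qs = 3·4099 - 8728 = 3569.
Shortage = Qd - Qs = 12579 - 3569 = 9010.

9010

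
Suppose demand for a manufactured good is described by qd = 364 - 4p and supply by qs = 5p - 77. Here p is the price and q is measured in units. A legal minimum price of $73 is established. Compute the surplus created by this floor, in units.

216

Without the control the market clears where 364 - 4p = 5p - 77, i.e. p* = 49 and q* = 168.
The floor of 73 is above the equilibrium price 49, so it binds.
At p = 73: qd = 364 - 4·73 = 72 and qs = 5·73 - 77 = 288.
Surplus = qs - qd = 288 - 72 = 216.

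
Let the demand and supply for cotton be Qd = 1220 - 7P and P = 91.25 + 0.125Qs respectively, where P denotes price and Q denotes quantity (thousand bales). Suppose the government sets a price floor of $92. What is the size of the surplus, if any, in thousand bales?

0

Rearranging supply gives Qs = 8P - 730. In a free market, 1220 - 7P = 8P - 730 gives the equilibrium P* = 130, Q* = 310.
The floor of 92 is below the equilibrium price 130, so it is not binding; the market clears at P* = 130, Q* = 310.
Since the control does not bind, there is no surplus.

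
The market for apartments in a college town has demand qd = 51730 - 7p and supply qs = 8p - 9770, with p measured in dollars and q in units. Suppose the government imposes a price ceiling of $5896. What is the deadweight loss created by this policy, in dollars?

In a free market, 51730 - 7p = 8p - 9770 gives the equilibrium p* = 4100, q* = 23030.
Since 5896 is above p* = 4100, the ceiling does not bind and the free-market outcome prevails.
Since the control does not bind, no trades are prevented and deadweight loss is zero.

0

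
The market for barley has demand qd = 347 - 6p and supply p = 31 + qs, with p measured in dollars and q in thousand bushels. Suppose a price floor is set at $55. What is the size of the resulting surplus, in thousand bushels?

7

Rearranging supply gives qs = p - 31. Without the control the market clears where 347 - 6p = p - 31, i.e. p* = 54 and q* = 23.
The floor of 55 is above the equilibrium price 54, so it binds.
At p = 55: qd = 347 - 6·55 = 17 and qs = 55 - 31 = 24.
Surplus = qs - qd = 24 - 17 = 7.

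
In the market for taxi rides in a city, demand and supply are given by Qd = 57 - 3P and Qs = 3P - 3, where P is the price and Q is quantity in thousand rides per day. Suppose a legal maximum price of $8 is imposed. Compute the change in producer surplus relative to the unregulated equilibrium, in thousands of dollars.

Setting quantity demanded equal to quantity supplied, 57 - 3P = 3P - 3, gives P* = 10 and Q* = 27.
Because the ceiling (8) lies below the market-clearing price, it is binding.
At P = 8: Qd = 57 - 3·8 = 33 and Qs = 3·8 - 3 = 21.
Producer surplus without the control is ½ · (10 - 1) · 27 = 121.5.
With the ceiling, producers sell 21 units at 8, so PS = ½ · (8 - 1) · 21 = 73.5.
Change in producer surplus = 73.5 - 121.5 = -48.

-48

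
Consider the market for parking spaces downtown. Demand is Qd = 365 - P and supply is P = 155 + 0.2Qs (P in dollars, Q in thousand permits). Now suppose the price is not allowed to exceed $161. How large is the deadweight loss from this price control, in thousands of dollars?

Rearranging supply gives Qs = 5P - 775. Setting quantity demanded equal to quantity supplied, 365 - P = 5P - 775, gives P* = 190 and Q* = 175.
Since 161 < 190, the ceiling is binding.
At P = 161: Qd = 365 - 161 = 204 and Qs = 5·161 - 775 = 30.
Quantity traded falls to 30. At Q = 30 the demand price is 365 - 30 = 335 and the supply price is (775 + 30)/5 = 161.
Deadweight loss = ½ · (335 - 161) · (175 - 30) = ½ · 174 · 145 = 12615.

12615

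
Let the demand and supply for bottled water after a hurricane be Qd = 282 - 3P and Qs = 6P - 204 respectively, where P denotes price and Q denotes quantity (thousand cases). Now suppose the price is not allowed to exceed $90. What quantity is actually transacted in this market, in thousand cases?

Without the control the market clears where 282 - 3P = 6P - 204, i.e. P* = 54 and Q* = 120.
Since 90 is above P* = 54, the ceiling does not bind and the free-market outcome prevails.

120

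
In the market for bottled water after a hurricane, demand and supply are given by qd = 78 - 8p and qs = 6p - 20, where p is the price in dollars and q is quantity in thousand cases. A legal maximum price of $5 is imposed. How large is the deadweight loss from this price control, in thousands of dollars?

21

In a free market, 78 - 8p = 6p - 20 gives the equilibrium p* = 7, q* = 22.
Since 5 < 7, the ceiling is binding.
At p = 5: qd = 78 - 8·5 = 38 and qs = 6·5 - 20 = 10.
Quantity traded falls to 10. At q = 10 the demand price is (78 - 10)/8 = 8.5 and the supply price is (20 + 10)/6 = 5.
Deadweight loss = ½ · (8.5 - 5) · (22 - 10) = ½ · 3.5 · 12 = 21.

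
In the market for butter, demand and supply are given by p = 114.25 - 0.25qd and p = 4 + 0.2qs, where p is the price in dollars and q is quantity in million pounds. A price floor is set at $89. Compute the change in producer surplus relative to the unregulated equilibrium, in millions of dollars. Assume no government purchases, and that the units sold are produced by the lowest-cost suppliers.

1562.4

Rearranging demand gives qd = 457 - 4p; rearranging supply gives qs = 5p - 20. Setting quantity demanded equal to quantity supplied, 457 - 4p = 5p - 20, gives p* = 53 and q* = 245.
The floor of 89 is above the equilibrium price 53, so it binds.
At p = 89: qd = 457 - 4·89 = 101 and qs = 5·89 - 20 = 425.
Producer surplus without the control is ½ · (53 - 4) · 245 = 6002.5.
With the floor, 101 units are sold at 89. The supply price at q = 101 is 24.2, so PS = ½ · [(89 - 4) + (89 - 24.2)] · 101 = 7564.9.
Change in producer surplus = 7564.9 - 6002.5 = 1562.4.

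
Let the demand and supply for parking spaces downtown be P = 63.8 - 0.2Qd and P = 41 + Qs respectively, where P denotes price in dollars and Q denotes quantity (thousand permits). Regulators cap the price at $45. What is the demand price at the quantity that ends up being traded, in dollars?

63

Rearranging demand gives Qd = 319 - 5P; rearranging supply gives Qs = P - 41. Equilibrium: 319 - 5P = P - 41, so 360 = 6P and P* = 60, Q* = 19.
Because the ceiling (45) lies below the market-clearing price, it is binding.
At P = 45: Qd = 319 - 5·45 = 94 and Qs = 45 - 41 = 4.
Only 4 units reach the market. On the demand curve, the marginal buyer's willingness to pay at Q = 4 is (319 - 4)/5 = 63.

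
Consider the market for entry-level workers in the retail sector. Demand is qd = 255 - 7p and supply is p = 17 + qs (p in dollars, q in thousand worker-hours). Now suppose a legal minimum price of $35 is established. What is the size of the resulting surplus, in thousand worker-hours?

8

Rearranging supply gives qs = p - 17. Setting quantity demanded equal to quantity supplied, 255 - 7p = p - 17, gives p* = 34 and q* = 17.
The floor of 35 is above the equilibrium price 34, so it binds.
At p = 35: qd = 255 - 7·35 = 10 and qs = 35 - 17 = 18.
Surplus = qs - qd = 18 - 10 = 8.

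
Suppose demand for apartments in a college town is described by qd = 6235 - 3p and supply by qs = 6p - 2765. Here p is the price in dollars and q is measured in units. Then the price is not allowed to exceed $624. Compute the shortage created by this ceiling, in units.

3384

Setting quantity demanded equal to quantity supplied, 6235 - 3p = 6p - 2765, gives p* = 1000 and q* = 3235.
Since 624 < 1000, the ceiling is binding.
At p = 624: qd = 6235 - 3·624 = 4363 and qs = 6·624 - 2765 = 979.
Shortage = qd - qs = 4363 - 979 = 3384.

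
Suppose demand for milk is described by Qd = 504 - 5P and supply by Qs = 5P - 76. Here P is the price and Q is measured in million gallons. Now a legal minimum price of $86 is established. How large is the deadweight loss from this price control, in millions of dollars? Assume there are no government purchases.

3920

In a free market, 504 - 5P = 5P - 76 gives the equilibrium P* = 58, Q* = 214.
Since 86 > 58, the floor is binding.
At P = 86: Qd = 504 - 5·86 = 74 and Qs = 5·86 - 76 = 354.
Quantity traded falls to 74. At Q = 74 the demand price is (504 - 74)/5 = 86 and the supply price is (76 + 74)/5 = 30.
Deadweight loss = ½ · (86 - 30) · (214 - 74) = ½ · 56 · 140 = 3920.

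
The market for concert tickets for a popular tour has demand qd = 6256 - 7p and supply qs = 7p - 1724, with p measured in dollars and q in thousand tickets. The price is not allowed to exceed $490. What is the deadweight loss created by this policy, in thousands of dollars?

Equilibrium: 6256 - 7p = 7p - 1724, so 7980 = 14p and p* = 570, q* = 2266.
Because the ceiling (490) lies below the market-clearing price, it is binding.
At p = 490: qd = 6256 - 7·490 = 2826 and qs = 7·490 - 1724 = 1706.
Quantity traded falls to 1706. At q = 1706 the demand price is (6256 - 1706)/7 = 650 and the supply price is (1724 + 1706)/7 = 490.
Deadweight loss = ½ · (650 - 490) · (2266 - 1706) = ½ · 160 · 560 = 44800.

44800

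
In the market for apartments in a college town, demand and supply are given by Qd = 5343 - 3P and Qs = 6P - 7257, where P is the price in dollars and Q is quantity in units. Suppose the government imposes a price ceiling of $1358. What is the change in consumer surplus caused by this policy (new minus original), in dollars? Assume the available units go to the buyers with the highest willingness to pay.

26838

Setting quantity demanded equal to quantity supplied, 5343 - 3P = 6P - 7257, gives P* = 1400 and Q* = 1143.
Since 1358 < 1400, the ceiling is binding.
At P = 1358: Qd = 5343 - 3·1358 = 1269 and Qs = 6·1358 - 7257 = 891.
Consumer surplus without the control is ½ · (1781 - 1400) · 1143 = 217741.5.
With the ceiling, 891 units are sold at 1358 (assume they go to the highest-value buyers). The demand price at Q = 891 is 1484, so CS = ½ · [(1781 - 1358) + (1484 - 1358)] · 891 = 244579.5.
Change in consumer surplus = 244579.5 - 217741.5 = 26838.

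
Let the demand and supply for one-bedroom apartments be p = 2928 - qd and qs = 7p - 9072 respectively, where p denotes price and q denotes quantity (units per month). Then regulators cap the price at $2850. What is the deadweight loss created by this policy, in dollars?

Rearranging demand gives qd = 2928 - p. Equilibrium: 2928 - p = 7p - 9072, so 12000 = 8p and p* = 1500, q* = 1428.
The ceiling of 2850 is above the equilibrium price 1500, so it is not binding; the market clears at p* = 1500, q* = 1428.
Since the control does not bind, no trades are prevented and deadweight loss is zero.

0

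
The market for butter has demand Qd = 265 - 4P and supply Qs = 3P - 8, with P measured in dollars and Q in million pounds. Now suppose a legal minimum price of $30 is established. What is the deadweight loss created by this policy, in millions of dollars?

Equilibrium: 265 - 4P = 3P - 8, so 273 = 7P and P* = 39, Q* = 109.
The floor of 30 is below the equilibrium price 39, so it is not binding; the market clears at P* = 39, Q* = 109.
Since the control does not bind, no trades are prevented and deadweight loss is zero.

0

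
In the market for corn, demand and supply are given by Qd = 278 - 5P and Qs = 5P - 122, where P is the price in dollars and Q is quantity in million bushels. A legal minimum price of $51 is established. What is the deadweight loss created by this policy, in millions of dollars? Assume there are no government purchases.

Equilibrium: 278 - 5P = 5P - 122, so 400 = 10P and P* = 40, Q* = 78.
Since 51 > 40, the floor is binding.
At P = 51: Qd = 278 - 5·51 = 23 and Qs = 5·51 - 122 = 133.
Quantity traded falls to 23. At Q = 23 the demand price is (278 - 23)/5 = 51 and the supply price is (122 + 23)/5 = 29.
Deadweight loss = ½ · (51 - 29) · (78 - 23) = ½ · 22 · 55 = 605.

605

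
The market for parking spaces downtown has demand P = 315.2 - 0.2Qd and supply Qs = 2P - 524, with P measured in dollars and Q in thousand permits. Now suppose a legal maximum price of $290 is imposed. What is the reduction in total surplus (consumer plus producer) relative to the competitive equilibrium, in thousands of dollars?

Rearranging demand gives Qd = 1576 - 5P. Equilibrium: 1576 - 5P = 2P - 524, so 2100 = 7P and P* = 300, Q* = 76.
Since 290 < 300, the ceiling is binding.
At P = 290: Qd = 1576 - 5·290 = 126 and Qs = 2·290 - 524 = 56.
Quantity traded falls to 56. At Q = 56 the demand price is (1576 - 56)/5 = 304 and the supply price is (524 + 56)/2 = 290.
Deadweight loss = ½ · (304 - 290) · (76 - 56) = ½ · 14 · 20 = 140.

140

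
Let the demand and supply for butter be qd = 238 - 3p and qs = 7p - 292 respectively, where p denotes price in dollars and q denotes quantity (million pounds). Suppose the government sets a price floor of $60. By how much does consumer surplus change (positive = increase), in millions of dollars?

Without the control the market clears where 238 - 3p = 7p - 292, i.e. p* = 53 and q* = 79.
Since 60 > 53, the floor is binding.
At p = 60: qd = 238 - 3·60 = 58 and qs = 7·60 - 292 = 128.
Consumer surplus without the control is ½ · (238/3 - 53) · 79 = 6241/6.
With the floor, consumers buy 58 units at 60, so CS = ½ · (238/3 - 60) · 58 = 1682/3.
Change in consumer surplus = 1682/3 - 6241/6 = -479.5.

-479.5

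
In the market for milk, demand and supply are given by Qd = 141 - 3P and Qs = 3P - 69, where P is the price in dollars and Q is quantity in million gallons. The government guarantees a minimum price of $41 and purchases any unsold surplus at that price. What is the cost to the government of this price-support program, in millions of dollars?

1476

Equilibrium: 141 - 3P = 3P - 69, so 210 = 6P and P* = 35, Q* = 36.
Because the floor (41) lies above the market-clearing price, it is binding.
At P = 41: Qd = 141 - 3·41 = 18 and Qs = 3·41 - 69 = 54.
Surplus = Qs - Qd = 36.
Government expenditure = surplus × support price = 36 × 41 = 1476.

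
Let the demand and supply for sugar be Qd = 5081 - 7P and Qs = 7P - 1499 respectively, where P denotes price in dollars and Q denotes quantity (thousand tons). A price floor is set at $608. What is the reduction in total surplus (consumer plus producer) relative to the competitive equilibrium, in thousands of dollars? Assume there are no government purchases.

133308

Equilibrium: 5081 - 7P = 7P - 1499, so 6580 = 14P and P* = 470, Q* = 1791.
The floor of 608 is above the equilibrium price 470, so it binds.
At P = 608: Qd = 5081 - 7·608 = 825 and Qs = 7·608 - 1499 = 2757.
Quantity traded falls to 825. At Q = 825 the demand price is (5081 - 825)/7 = 608 and the supply price is (1499 + 825)/7 = 332.
Deadweight loss = ½ · (608 - 332) · (1791 - 825) = ½ · 276 · 966 = 133308.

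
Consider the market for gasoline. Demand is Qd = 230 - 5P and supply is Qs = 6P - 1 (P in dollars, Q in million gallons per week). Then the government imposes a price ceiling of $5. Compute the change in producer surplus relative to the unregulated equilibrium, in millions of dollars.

-1232

Setting quantity demanded equal to quantity supplied, 230 - 5P = 6P - 1, gives P* = 21 and Q* = 125.
The ceiling of 5 is below the equilibrium price 21, so it binds.
At P = 5: Qd = 230 - 5·5 = 205 and Qs = 6·5 - 1 = 29.
Producer surplus without the control is ½ · (21 - 1/6) · 125 = 15625/12.
With the ceiling, producers sell 29 units at 5, so PS = ½ · (5 - 1/6) · 29 = 841/12.
Change in producer surplus = 841/12 - 15625/12 = -1232.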